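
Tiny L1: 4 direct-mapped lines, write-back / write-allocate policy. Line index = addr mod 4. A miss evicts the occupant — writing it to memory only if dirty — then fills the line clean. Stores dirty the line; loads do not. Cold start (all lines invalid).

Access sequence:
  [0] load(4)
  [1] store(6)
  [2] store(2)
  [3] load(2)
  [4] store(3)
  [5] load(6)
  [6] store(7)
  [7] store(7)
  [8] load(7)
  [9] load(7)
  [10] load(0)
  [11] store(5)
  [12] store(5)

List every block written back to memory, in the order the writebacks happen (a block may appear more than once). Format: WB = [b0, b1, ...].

0: R B4 → L0 miss [-]
1: W B6 → L2 miss [D]
2: W B2 → L2 miss wb→B6 [D]
3: R B2 → L2 hit [D]
4: W B3 → L3 miss [D]
5: R B6 → L2 miss wb→B2 [-]
6: W B7 → L3 miss wb→B3 [D]
7: W B7 → L3 hit [D]
8: R B7 → L3 hit [D]
9: R B7 → L3 hit [D]
10: R B0 → L0 miss [-]
11: W B5 → L1 miss [D]
12: W B5 → L1 hit [D]

WB = [6, 2, 3]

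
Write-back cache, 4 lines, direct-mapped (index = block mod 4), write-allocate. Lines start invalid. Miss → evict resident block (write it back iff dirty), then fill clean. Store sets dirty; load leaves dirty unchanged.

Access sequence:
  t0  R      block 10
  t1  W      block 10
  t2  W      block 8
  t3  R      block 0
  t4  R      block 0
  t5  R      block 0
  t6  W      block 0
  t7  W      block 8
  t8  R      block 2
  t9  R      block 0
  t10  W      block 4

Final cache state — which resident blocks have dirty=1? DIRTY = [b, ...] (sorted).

  0 | R B10 → L2 miss [-]
  1 | W B10 → L2 hit [D]
  2 | W B8 → L0 miss [D]
  3 | R B0 → L0 miss wb→B8 [-]
  4 | R B0 → L0 hit [-]
  5 | R B0 → L0 hit [-]
  6 | W B0 → L0 hit [D]
  7 | W B8 → L0 miss wb→B0 [D]
  8 | R B2 → L2 miss wb→B10 [-]
  9 | R B0 → L0 miss wb→B8 [-]
  10 | W B4 → L0 miss [D]

DIRTY = [4]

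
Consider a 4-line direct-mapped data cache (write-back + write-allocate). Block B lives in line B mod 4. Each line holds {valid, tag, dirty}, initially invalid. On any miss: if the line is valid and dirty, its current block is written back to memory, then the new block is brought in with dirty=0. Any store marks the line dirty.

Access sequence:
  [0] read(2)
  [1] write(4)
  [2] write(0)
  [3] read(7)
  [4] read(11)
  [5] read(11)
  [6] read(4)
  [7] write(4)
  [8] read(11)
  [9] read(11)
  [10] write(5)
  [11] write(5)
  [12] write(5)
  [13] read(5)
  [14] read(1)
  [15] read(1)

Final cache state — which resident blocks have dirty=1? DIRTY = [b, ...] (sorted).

0: R B2 → L2 miss [-]
1: W B4 → L0 miss [D]
2: W B0 → L0 miss wb→B4 [D]
3: R B7 → L3 miss [-]
4: R B11 → L3 miss [-]
5: R B11 → L3 hit [-]
6: R B4 → L0 miss wb→B0 [-]
7: W B4 → L0 hit [D]
8: R B11 → L3 hit [-]
9: R B11 → L3 hit [-]
10: W B5 → L1 miss [D]
11: W B5 → L1 hit [D]
12: W B5 → L1 hit [D]
13: R B5 → L1 hit [D]
14: R B1 → L1 miss wb→B5 [-]
15: R B1 → L1 hit [-]

DIRTY = [4]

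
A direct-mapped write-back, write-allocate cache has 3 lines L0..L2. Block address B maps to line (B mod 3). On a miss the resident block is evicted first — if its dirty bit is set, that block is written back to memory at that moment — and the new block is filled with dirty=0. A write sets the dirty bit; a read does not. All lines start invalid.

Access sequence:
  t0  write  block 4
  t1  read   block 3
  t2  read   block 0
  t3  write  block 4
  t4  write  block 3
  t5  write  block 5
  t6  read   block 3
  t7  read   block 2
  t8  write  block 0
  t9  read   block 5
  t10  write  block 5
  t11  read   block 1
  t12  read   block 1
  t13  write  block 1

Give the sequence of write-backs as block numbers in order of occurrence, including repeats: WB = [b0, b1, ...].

  0 | W B4 → L1 miss [D]
  1 | R B3 → L0 miss [-]
  2 | R B0 → L0 miss [-]
  3 | W B4 → L1 hit [D]
  4 | W B3 → L0 miss [D]
  5 | W B5 → L2 miss [D]
  6 | R B3 → L0 hit [D]
  7 | R B2 → L2 miss wb→B5 [-]
  8 | W B0 → L0 miss wb→B3 [D]
  9 | R B5 → L2 miss [-]
  10 | W B5 → L2 hit [D]
  11 | R B1 → L1 miss wb→B4 [-]
  12 | R B1 → L1 hit [-]
  13 | W B1 → L1 hit [D]

WB = [5, 3, 4]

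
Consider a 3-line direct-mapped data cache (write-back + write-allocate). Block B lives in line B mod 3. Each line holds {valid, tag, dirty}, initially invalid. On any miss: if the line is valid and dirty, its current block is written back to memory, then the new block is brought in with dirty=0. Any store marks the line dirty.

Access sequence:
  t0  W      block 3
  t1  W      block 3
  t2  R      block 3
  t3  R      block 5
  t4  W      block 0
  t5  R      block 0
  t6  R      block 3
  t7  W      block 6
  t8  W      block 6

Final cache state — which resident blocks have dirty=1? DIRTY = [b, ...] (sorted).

DIRTY = [6]

  0 | W B3 → L0 miss [D]
  1 | W B3 → L0 hit [D]
  2 | R B3 → L0 hit [D]
  3 | R B5 → L2 miss [-]
  4 | W B0 → L0 miss wb→B3 [D]
  5 | R B0 → L0 hit [D]
  6 | R B3 → L0 miss wb→B0 [-]
  7 | W B6 → L0 miss [D]
  8 | W B6 → L0 hit [D]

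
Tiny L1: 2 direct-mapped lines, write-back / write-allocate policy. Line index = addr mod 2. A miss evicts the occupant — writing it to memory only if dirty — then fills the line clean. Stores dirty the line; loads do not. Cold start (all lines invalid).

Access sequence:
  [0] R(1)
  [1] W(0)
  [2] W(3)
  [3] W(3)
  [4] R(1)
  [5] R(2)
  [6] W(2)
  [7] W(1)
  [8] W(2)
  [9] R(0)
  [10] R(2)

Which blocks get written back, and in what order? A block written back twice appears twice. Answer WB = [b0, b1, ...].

WB = [3, 0, 2]

0: R B1 -> L1 miss  d=-]
1: W B0 -> L0 miss  d=D]
2: W B3 -> L1 miss  d=D]
3: W B3 -> L1 hit  d=D]
4: R B1 -> L1 miss wb->B3  d=-]
5: R B2 -> L0 miss wb->B0  d=-]
6: W B2 -> L0 hit  d=D]
7: W B1 -> L1 hit  d=D]
8: W B2 -> L0 hit  d=D]
9: R B0 -> L0 miss wb->B2  d=-]
10: R B2 -> L0 miss  d=-]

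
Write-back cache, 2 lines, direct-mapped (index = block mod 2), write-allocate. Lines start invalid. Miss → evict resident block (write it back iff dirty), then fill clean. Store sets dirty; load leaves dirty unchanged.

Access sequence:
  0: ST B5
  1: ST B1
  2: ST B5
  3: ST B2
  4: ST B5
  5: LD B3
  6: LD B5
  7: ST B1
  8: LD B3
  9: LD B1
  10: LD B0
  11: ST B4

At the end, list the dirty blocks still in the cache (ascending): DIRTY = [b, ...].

0: W B5 → L1 miss [D]
1: W B1 → L1 miss wb→B5 [D]
2: W B5 → L1 miss wb→B1 [D]
3: W B2 → L0 miss [D]
4: W B5 → L1 hit [D]
5: R B3 → L1 miss wb→B5 [-]
6: R B5 → L1 miss [-]
7: W B1 → L1 miss [D]
8: R B3 → L1 miss wb→B1 [-]
9: R B1 → L1 miss [-]
10: R B0 → L0 miss wb→B2 [-]
11: W B4 → L0 miss [D]

DIRTY = [4]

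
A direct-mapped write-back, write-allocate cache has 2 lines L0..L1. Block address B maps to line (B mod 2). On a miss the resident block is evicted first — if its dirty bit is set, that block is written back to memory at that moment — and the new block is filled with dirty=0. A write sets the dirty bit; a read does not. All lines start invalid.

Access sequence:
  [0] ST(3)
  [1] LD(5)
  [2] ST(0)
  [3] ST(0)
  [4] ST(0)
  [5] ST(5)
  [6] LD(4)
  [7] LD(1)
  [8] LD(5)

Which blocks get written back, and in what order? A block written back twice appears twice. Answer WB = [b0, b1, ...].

WB = [3, 0, 5]

  0 | W B3 → L1 miss [D]
  1 | R B5 → L1 miss wb→B3 [-]
  2 | W B0 → L0 miss [D]
  3 | W B0 → L0 hit [D]
  4 | W B0 → L0 hit [D]
  5 | W B5 → L1 hit [D]
  6 | R B4 → L0 miss wb→B0 [-]
  7 | R B1 → L1 miss wb→B5 [-]
  8 | R B5 → L1 miss [-]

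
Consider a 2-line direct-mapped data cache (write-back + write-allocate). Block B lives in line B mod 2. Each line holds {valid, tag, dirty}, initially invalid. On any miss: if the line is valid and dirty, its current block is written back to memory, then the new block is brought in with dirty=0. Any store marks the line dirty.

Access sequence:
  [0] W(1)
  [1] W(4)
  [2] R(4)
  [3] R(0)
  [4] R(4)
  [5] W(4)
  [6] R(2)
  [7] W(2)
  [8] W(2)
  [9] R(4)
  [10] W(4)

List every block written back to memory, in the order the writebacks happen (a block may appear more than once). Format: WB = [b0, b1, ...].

WB = [4, 4, 2]

0: W B1 → L1 miss [D]
1: W B4 → L0 miss [D]
2: R B4 → L0 hit [D]
3: R B0 → L0 miss wb→B4 [-]
4: R B4 → L0 miss [-]
5: W B4 → L0 hit [D]
6: R B2 → L0 miss wb→B4 [-]
7: W B2 → L0 hit [D]
8: W B2 → L0 hit [D]
9: R B4 → L0 miss wb→B2 [-]
10: W B4 → L0 hit [D]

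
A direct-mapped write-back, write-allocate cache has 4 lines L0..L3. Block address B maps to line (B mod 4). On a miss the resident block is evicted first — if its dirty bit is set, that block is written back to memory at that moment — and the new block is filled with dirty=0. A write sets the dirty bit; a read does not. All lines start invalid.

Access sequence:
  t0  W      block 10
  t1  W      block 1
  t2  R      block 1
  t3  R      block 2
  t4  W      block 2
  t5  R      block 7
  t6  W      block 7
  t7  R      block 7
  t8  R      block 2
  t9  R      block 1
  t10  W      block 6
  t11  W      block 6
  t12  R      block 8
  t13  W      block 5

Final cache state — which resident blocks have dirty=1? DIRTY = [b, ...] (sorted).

0: W B10 -> L2 miss  d=D]
1: W B1 -> L1 miss  d=D]
2: R B1 -> L1 hit  d=D]
3: R B2 -> L2 miss wb->B10  d=-]
4: W B2 -> L2 hit  d=D]
5: R B7 -> L3 miss  d=-]
6: W B7 -> L3 hit  d=D]
7: R B7 -> L3 hit  d=D]
8: R B2 -> L2 hit  d=D]
9: R B1 -> L1 hit  d=D]
10: W B6 -> L2 miss wb->B2  d=D]
11: W B6 -> L2 hit  d=D]
12: R B8 -> L0 miss  d=-]
13: W B5 -> L1 miss wb->B1  d=D]

DIRTY = [5, 6, 7]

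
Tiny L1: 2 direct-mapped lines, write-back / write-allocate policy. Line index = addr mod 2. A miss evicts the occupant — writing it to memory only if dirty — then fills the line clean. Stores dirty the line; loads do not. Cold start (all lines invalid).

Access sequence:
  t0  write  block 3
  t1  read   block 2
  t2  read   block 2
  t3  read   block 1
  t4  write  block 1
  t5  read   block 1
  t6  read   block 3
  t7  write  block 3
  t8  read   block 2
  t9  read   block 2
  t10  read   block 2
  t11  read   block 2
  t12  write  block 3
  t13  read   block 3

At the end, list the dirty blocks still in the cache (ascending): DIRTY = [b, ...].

  0 | W B3 → L1 miss [D]
  1 | R B2 → L0 miss [-]
  2 | R B2 → L0 hit [-]
  3 | R B1 → L1 miss wb→B3 [-]
  4 | W B1 → L1 hit [D]
  5 | R B1 → L1 hit [D]
  6 | R B3 → L1 miss wb→B1 [-]
  7 | W B3 → L1 hit [D]
  8 | R B2 → L0 hit [-]
  9 | R B2 → L0 hit [-]
  10 | R B2 → L0 hit [-]
  11 | R B2 → L0 hit [-]
  12 | W B3 → L1 hit [D]
  13 | R B3 → L1 hit [D]

DIRTY = [3]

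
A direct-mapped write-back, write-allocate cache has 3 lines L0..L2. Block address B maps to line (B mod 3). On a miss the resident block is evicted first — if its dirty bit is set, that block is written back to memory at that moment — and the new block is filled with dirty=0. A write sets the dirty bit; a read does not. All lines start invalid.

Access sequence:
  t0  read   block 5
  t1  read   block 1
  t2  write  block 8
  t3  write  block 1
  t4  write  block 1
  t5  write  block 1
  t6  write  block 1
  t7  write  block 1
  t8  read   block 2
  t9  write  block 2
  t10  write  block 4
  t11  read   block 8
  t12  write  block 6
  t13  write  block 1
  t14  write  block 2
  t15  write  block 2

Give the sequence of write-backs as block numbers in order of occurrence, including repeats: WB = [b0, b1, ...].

0: R B5 → L2 miss [-]
1: R B1 → L1 miss [-]
2: W B8 → L2 miss [D]
3: W B1 → L1 hit [D]
4: W B1 → L1 hit [D]
5: W B1 → L1 hit [D]
6: W B1 → L1 hit [D]
7: W B1 → L1 hit [D]
8: R B2 → L2 miss wb→B8 [-]
9: W B2 → L2 hit [D]
10: W B4 → L1 miss wb→B1 [D]
11: R B8 → L2 miss wb→B2 [-]
12: W B6 → L0 miss [D]
13: W B1 → L1 miss wb→B4 [D]
14: W B2 → L2 miss [D]
15: W B2 → L2 hit [D]

WB = [8, 1, 2, 4]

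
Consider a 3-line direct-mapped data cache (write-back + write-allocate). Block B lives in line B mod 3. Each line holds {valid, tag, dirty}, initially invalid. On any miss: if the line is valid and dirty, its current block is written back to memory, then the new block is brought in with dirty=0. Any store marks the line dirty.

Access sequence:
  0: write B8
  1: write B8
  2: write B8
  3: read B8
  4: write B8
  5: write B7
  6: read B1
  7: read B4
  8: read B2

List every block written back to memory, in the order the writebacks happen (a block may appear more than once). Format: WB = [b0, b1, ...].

WB = [7, 8]

0: W B8 -> L2 miss  d=D]
1: W B8 -> L2 hit  d=D]
2: W B8 -> L2 hit  d=D]
3: R B8 -> L2 hit  d=D]
4: W B8 -> L2 hit  d=D]
5: W B7 -> L1 miss  d=D]
6: R B1 -> L1 miss wb->B7  d=-]
7: R B4 -> L1 miss  d=-]
8: R B2 -> L2 miss wb->B8  d=-]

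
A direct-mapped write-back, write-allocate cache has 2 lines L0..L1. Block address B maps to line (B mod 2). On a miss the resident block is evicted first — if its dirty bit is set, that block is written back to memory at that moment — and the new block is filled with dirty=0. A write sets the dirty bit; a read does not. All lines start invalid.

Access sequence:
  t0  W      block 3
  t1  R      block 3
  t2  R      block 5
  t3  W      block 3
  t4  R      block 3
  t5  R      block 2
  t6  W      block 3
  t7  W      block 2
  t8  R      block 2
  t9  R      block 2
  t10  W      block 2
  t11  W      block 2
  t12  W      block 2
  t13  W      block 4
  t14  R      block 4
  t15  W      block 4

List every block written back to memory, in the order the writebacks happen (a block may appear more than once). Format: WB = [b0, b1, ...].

WB = [3, 2]

0: W B3 → L1 miss [D]
1: R B3 → L1 hit [D]
2: R B5 → L1 miss wb→B3 [-]
3: W B3 → L1 miss [D]
4: R B3 → L1 hit [D]
5: R B2 → L0 miss [-]
6: W B3 → L1 hit [D]
7: W B2 → L0 hit [D]
8: R B2 → L0 hit [D]
9: R B2 → L0 hit [D]
10: W B2 → L0 hit [D]
11: W B2 → L0 hit [D]
12: W B2 → L0 hit [D]
13: W B4 → L0 miss wb→B2 [D]
14: R B4 → L0 hit [D]
15: W B4 → L0 hit [D]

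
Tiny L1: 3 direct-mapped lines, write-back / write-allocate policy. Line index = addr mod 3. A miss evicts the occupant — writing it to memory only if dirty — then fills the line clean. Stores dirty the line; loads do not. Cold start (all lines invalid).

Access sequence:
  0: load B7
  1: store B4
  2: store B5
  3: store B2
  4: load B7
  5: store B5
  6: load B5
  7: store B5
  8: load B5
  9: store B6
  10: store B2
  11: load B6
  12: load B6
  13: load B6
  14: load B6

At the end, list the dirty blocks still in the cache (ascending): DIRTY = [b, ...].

DIRTY = [2, 6]

0: R B7 -> L1 miss  d=-]
1: W B4 -> L1 miss  d=D]
2: W B5 -> L2 miss  d=D]
3: W B2 -> L2 miss wb->B5  d=D]
4: R B7 -> L1 miss wb->B4  d=-]
5: W B5 -> L2 miss wb->B2  d=D]
6: R B5 -> L2 hit  d=D]
7: W B5 -> L2 hit  d=D]
8: R B5 -> L2 hit  d=D]
9: W B6 -> L0 miss  d=D]
10: W B2 -> L2 miss wb->B5  d=D]
11: R B6 -> L0 hit  d=D]
12: R B6 -> L0 hit  d=D]
13: R B6 -> L0 hit  d=D]
14: R B6 -> L0 hit  d=D]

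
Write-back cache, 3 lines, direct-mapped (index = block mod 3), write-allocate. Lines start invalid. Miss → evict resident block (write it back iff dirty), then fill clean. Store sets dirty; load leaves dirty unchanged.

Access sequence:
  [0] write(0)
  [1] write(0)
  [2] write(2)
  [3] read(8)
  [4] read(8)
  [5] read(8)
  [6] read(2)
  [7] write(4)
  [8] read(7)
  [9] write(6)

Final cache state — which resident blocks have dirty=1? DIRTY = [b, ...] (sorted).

DIRTY = [6]

0: W B0 → L0 miss [D]
1: W B0 → L0 hit [D]
2: W B2 → L2 miss [D]
3: R B8 → L2 miss wb→B2 [-]
4: R B8 → L2 hit [-]
5: R B8 → L2 hit [-]
6: R B2 → L2 miss [-]
7: W B4 → L1 miss [D]
8: R B7 → L1 miss wb→B4 [-]
9: W B6 → L0 miss wb→B0 [D]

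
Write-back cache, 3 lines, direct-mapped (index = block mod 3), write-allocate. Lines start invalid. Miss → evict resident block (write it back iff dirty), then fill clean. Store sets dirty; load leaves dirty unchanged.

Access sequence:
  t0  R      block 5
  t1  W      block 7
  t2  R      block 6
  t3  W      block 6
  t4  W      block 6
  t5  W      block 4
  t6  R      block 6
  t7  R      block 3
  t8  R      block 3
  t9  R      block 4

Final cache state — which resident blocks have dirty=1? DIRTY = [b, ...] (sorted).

0: R B5 → L2 miss [-]
1: W B7 → L1 miss [D]
2: R B6 → L0 miss [-]
3: W B6 → L0 hit [D]
4: W B6 → L0 hit [D]
5: W B4 → L1 miss wb→B7 [D]
6: R B6 → L0 hit [D]
7: R B3 → L0 miss wb→B6 [-]
8: R B3 → L0 hit [-]
9: R B4 → L1 hit [D]

DIRTY = [4]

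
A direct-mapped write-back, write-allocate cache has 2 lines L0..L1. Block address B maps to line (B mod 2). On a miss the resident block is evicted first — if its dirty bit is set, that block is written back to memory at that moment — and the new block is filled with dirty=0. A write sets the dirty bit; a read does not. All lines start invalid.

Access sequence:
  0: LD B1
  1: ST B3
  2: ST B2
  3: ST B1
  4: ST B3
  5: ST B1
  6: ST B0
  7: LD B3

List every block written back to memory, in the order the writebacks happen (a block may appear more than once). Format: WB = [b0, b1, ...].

WB = [3, 1, 3, 2, 1]

0: R B1 → L1 miss [-]
1: W B3 → L1 miss [D]
2: W B2 → L0 miss [D]
3: W B1 → L1 miss wb→B3 [D]
4: W B3 → L1 miss wb→B1 [D]
5: W B1 → L1 miss wb→B3 [D]
6: W B0 → L0 miss wb→B2 [D]
7: R B3 → L1 miss wb→B1 [-]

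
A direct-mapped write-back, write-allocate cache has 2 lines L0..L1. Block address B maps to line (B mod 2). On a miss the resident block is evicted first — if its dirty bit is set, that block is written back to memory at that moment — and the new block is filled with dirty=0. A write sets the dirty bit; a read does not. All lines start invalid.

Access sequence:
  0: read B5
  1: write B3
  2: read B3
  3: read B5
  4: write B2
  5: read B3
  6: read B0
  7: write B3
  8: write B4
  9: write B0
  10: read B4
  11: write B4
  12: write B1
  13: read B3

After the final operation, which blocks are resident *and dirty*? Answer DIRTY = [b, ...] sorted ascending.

  0 | R B5 → L1 miss [-]
  1 | W B3 → L1 miss [D]
  2 | R B3 → L1 hit [D]
  3 | R B5 → L1 miss wb→B3 [-]
  4 | W B2 → L0 miss [D]
  5 | R B3 → L1 miss [-]
  6 | R B0 → L0 miss wb→B2 [-]
  7 | W B3 → L1 hit [D]
  8 | W B4 → L0 miss [D]
  9 | W B0 → L0 miss wb→B4 [D]
  10 | R B4 → L0 miss wb→B0 [-]
  11 | W B4 → L0 hit [D]
  12 | W B1 → L1 miss wb→B3 [D]
  13 | R B3 → L1 miss wb→B1 [-]

DIRTY = [4]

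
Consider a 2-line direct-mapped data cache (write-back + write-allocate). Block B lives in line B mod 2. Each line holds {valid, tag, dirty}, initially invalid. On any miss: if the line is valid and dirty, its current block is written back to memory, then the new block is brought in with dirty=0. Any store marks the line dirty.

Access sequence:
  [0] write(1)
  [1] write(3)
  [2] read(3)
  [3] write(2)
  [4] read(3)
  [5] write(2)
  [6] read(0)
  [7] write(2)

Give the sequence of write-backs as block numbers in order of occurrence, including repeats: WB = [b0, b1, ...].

WB = [1, 2]

0: W B1 -> L1 miss  d=D]
1: W B3 -> L1 miss wb->B1  d=D]
2: R B3 -> L1 hit  d=D]
3: W B2 -> L0 miss  d=D]
4: R B3 -> L1 hit  d=D]
5: W B2 -> L0 hit  d=D]
6: R B0 -> L0 miss wb->B2  d=-]
7: W B2 -> L0 miss  d=D]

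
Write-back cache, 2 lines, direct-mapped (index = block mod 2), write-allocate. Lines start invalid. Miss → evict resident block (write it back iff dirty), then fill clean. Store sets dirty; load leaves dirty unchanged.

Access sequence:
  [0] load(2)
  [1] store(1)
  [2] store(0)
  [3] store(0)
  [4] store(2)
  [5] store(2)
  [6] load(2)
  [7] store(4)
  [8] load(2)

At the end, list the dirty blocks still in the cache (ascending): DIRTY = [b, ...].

  0 | R B2 → L0 miss [-]
  1 | W B1 → L1 miss [D]
  2 | W B0 → L0 miss [D]
  3 | W B0 → L0 hit [D]
  4 | W B2 → L0 miss wb→B0 [D]
  5 | W B2 → L0 hit [D]
  6 | R B2 → L0 hit [D]
  7 | W B4 → L0 miss wb→B2 [D]
  8 | R B2 → L0 miss wb→B4 [-]

DIRTY = [1]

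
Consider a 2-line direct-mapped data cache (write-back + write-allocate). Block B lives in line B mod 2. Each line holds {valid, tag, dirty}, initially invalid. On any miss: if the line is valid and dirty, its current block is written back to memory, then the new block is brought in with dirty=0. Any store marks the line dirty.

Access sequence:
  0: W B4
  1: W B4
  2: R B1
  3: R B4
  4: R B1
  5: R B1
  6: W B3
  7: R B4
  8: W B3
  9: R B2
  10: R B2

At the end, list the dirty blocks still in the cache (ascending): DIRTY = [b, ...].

DIRTY = [3]

0: W B4 -> L0 miss  d=D]
1: W B4 -> L0 hit  d=D]
2: R B1 -> L1 miss  d=-]
3: R B4 -> L0 hit  d=D]
4: R B1 -> L1 hit  d=-]
5: R B1 -> L1 hit  d=-]
6: W B3 -> L1 miss  d=D]
7: R B4 -> L0 hit  d=D]
8: W B3 -> L1 hit  d=D]
9: R B2 -> L0 miss wb->B4  d=-]
10: R B2 -> L0 hit  d=-]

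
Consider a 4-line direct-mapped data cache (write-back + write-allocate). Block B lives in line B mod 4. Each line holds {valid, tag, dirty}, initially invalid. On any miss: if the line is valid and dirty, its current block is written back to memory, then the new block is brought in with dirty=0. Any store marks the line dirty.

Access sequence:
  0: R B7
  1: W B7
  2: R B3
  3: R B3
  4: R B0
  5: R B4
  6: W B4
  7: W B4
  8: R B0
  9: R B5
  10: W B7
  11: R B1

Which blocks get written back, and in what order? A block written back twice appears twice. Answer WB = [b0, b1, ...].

WB = [7, 4]

  0 | R B7 → L3 miss [-]
  1 | W B7 → L3 hit [D]
  2 | R B3 → L3 miss wb→B7 [-]
  3 | R B3 → L3 hit [-]
  4 | R B0 → L0 miss [-]
  5 | R B4 → L0 miss [-]
  6 | W B4 → L0 hit [D]
  7 | W B4 → L0 hit [D]
  8 | R B0 → L0 miss wb→B4 [-]
  9 | R B5 → L1 miss [-]
  10 | W B7 → L3 miss [D]
  11 | R B1 → L1 miss [-]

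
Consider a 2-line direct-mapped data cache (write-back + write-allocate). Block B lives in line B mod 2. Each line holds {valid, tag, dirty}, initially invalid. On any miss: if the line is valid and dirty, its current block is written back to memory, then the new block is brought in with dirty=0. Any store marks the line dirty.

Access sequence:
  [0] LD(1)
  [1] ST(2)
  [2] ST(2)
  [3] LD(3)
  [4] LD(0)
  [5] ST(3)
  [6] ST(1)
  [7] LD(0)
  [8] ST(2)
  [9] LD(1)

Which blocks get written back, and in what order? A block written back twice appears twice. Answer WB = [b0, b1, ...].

WB = [2, 3]

0: R B1 → L1 miss [-]
1: W B2 → L0 miss [D]
2: W B2 → L0 hit [D]
3: R B3 → L1 miss [-]
4: R B0 → L0 miss wb→B2 [-]
5: W B3 → L1 hit [D]
6: W B1 → L1 miss wb→B3 [D]
7: R B0 → L0 hit [-]
8: W B2 → L0 miss [D]
9: R B1 → L1 hit [D]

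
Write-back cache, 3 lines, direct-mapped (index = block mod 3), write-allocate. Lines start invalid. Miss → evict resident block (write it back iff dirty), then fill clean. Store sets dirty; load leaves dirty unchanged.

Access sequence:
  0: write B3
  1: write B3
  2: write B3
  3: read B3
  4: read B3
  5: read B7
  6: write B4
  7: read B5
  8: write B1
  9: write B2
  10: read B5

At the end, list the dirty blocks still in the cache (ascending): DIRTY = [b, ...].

DIRTY = [1, 3]

0: W B3 → L0 miss [D]
1: W B3 → L0 hit [D]
2: W B3 → L0 hit [D]
3: R B3 → L0 hit [D]
4: R B3 → L0 hit [D]
5: R B7 → L1 miss [-]
6: W B4 → L1 miss [D]
7: R B5 → L2 miss [-]
8: W B1 → L1 miss wb→B4 [D]
9: W B2 → L2 miss [D]
10: R B5 → L2 miss wb→B2 [-]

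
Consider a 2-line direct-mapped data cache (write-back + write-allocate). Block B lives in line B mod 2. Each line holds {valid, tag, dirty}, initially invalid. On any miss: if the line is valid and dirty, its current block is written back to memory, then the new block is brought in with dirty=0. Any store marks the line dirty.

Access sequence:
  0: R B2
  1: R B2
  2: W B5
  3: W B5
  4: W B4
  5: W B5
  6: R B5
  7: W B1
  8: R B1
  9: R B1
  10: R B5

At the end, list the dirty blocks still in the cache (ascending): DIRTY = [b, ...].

DIRTY = [4]

0: R B2 -> L0 miss  d=-]
1: R B2 -> L0 hit  d=-]
2: W B5 -> L1 miss  d=D]
3: W B5 -> L1 hit  d=D]
4: W B4 -> L0 miss  d=D]
5: W B5 -> L1 hit  d=D]
6: R B5 -> L1 hit  d=D]
7: W B1 -> L1 miss wb->B5  d=D]
8: R B1 -> L1 hit  d=D]
9: R B1 -> L1 hit  d=D]
10: R B5 -> L1 miss wb->B1  d=-]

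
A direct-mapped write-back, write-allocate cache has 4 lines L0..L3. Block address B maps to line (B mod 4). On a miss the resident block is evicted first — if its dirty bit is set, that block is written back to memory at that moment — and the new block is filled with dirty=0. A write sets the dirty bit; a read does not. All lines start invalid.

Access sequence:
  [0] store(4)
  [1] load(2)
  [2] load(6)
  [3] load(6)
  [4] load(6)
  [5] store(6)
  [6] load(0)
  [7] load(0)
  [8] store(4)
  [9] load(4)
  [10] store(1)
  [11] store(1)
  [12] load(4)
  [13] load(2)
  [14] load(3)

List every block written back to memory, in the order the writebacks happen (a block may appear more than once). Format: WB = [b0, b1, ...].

0: W B4 -> L0 miss  d=D]
1: R B2 -> L2 miss  d=-]
2: R B6 -> L2 miss  d=-]
3: R B6 -> L2 hit  d=-]
4: R B6 -> L2 hit  d=-]
5: W B6 -> L2 hit  d=D]
6: R B0 -> L0 miss wb->B4  d=-]
7: R B0 -> L0 hit  d=-]
8: W B4 -> L0 miss  d=D]
9: R B4 -> L0 hit  d=D]
10: W B1 -> L1 miss  d=D]
11: W B1 -> L1 hit  d=D]
12: R B4 -> L0 hit  d=D]
13: R B2 -> L2 miss wb->B6  d=-]
14: R B3 -> L3 miss  d=-]

WB = [4, 6]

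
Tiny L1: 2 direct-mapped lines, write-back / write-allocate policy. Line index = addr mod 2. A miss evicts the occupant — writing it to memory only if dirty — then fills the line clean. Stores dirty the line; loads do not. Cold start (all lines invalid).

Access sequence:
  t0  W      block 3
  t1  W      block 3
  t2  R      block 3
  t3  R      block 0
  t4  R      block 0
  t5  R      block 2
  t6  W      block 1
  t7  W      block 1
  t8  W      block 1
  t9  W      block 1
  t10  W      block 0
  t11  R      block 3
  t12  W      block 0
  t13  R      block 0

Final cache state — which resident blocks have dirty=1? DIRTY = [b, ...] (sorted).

0: W B3 → L1 miss [D]
1: W B3 → L1 hit [D]
2: R B3 → L1 hit [D]
3: R B0 → L0 miss [-]
4: R B0 → L0 hit [-]
5: R B2 → L0 miss [-]
6: W B1 → L1 miss wb→B3 [D]
7: W B1 → L1 hit [D]
8: W B1 → L1 hit [D]
9: W B1 → L1 hit [D]
10: W B0 → L0 miss [D]
11: R B3 → L1 miss wb→B1 [-]
12: W B0 → L0 hit [D]
13: R B0 → L0 hit [D]

DIRTY = [0]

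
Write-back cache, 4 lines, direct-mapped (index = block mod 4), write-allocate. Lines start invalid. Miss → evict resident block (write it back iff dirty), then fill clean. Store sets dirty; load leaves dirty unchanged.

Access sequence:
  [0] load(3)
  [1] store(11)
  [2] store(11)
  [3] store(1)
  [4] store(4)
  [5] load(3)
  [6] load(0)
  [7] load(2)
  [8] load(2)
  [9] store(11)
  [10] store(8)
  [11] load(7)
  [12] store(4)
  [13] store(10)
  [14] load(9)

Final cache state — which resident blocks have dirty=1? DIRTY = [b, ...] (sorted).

DIRTY = [4, 10]

0: R B3 → L3 miss [-]
1: W B11 → L3 miss [D]
2: W B11 → L3 hit [D]
3: W B1 → L1 miss [D]
4: W B4 → L0 miss [D]
5: R B3 → L3 miss wb→B11 [-]
6: R B0 → L0 miss wb→B4 [-]
7: R B2 → L2 miss [-]
8: R B2 → L2 hit [-]
9: W B11 → L3 miss [D]
10: W B8 → L0 miss [D]
11: R B7 → L3 miss wb→B11 [-]
12: W B4 → L0 miss wb→B8 [D]
13: W B10 → L2 miss [D]
14: R B9 → L1 miss wb→B1 [-]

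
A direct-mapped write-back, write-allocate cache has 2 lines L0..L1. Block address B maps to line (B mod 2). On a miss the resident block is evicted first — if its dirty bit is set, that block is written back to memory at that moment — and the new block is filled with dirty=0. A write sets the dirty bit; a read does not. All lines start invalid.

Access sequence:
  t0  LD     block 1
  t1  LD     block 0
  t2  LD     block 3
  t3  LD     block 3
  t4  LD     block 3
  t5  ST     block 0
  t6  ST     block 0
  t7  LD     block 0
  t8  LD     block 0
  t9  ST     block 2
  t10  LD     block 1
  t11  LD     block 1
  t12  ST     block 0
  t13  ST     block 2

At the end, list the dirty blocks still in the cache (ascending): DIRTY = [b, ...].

  0 | R B1 → L1 miss [-]
  1 | R B0 → L0 miss [-]
  2 | R B3 → L1 miss [-]
  3 | R B3 → L1 hit [-]
  4 | R B3 → L1 hit [-]
  5 | W B0 → L0 hit [D]
  6 | W B0 → L0 hit [D]
  7 | R B0 → L0 hit [D]
  8 | R B0 → L0 hit [D]
  9 | W B2 → L0 miss wb→B0 [D]
  10 | R B1 → L1 miss [-]
  11 | R B1 → L1 hit [-]
  12 | W B0 → L0 miss wb→B2 [D]
  13 | W B2 → L0 miss wb→B0 [D]

DIRTY = [2]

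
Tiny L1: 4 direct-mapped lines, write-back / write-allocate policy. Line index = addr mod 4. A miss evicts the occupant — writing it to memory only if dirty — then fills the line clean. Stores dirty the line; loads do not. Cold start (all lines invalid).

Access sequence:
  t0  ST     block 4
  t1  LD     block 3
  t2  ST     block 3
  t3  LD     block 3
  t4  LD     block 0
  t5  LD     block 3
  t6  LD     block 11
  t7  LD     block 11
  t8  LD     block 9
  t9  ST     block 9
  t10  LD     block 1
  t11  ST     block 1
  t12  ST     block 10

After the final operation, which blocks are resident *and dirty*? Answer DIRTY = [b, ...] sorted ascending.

DIRTY = [1, 10]

  0 | W B4 → L0 miss [D]
  1 | R B3 → L3 miss [-]
  2 | W B3 → L3 hit [D]
  3 | R B3 → L3 hit [D]
  4 | R B0 → L0 miss wb→B4 [-]
  5 | R B3 → L3 hit [D]
  6 | R B11 → L3 miss wb→B3 [-]
  7 | R B11 → L3 hit [-]
  8 | R B9 → L1 miss [-]
  9 | W B9 → L1 hit [D]
  10 | R B1 → L1 miss wb→B9 [-]
  11 | W B1 → L1 hit [D]
  12 | W B10 → L2 miss [D]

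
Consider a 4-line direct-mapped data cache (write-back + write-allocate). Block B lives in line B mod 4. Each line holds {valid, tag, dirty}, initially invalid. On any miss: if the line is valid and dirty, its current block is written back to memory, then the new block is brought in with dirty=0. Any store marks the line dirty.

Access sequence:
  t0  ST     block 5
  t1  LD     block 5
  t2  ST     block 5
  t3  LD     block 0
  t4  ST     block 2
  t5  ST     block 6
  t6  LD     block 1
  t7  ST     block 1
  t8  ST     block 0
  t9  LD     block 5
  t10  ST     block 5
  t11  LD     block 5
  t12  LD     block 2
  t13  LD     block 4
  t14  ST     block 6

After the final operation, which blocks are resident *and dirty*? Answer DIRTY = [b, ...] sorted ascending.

DIRTY = [5, 6]

0: W B5 -> L1 miss  d=D]
1: R B5 -> L1 hit  d=D]
2: W B5 -> L1 hit  d=D]
3: R B0 -> L0 miss  d=-]
4: W B2 -> L2 miss  d=D]
5: W B6 -> L2 miss wb->B2  d=D]
6: R B1 -> L1 miss wb->B5  d=-]
7: W B1 -> L1 hit  d=D]
8: W B0 -> L0 hit  d=D]
9: R B5 -> L1 miss wb->B1  d=-]
10: W B5 -> L1 hit  d=D]
11: R B5 -> L1 hit  d=D]
12: R B2 -> L2 miss wb->B6  d=-]
13: R B4 -> L0 miss wb->B0  d=-]
14: W B6 -> L2 miss  d=D]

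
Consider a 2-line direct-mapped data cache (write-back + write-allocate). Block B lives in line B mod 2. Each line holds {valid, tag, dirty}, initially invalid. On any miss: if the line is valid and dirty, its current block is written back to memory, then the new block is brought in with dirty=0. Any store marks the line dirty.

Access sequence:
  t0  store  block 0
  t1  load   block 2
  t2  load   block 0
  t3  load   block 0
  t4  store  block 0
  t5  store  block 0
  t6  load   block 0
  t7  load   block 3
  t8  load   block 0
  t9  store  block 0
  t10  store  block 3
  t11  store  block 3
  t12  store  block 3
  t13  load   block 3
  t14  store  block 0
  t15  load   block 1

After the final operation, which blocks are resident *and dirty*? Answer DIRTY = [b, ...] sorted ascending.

DIRTY = [0]

0: W B0 -> L0 miss  d=D]
1: R B2 -> L0 miss wb->B0  d=-]
2: R B0 -> L0 miss  d=-]
3: R B0 -> L0 hit  d=-]
4: W B0 -> L0 hit  d=D]
5: W B0 -> L0 hit  d=D]
6: R B0 -> L0 hit  d=D]
7: R B3 -> L1 miss  d=-]
8: R B0 -> L0 hit  d=D]
9: W B0 -> L0 hit  d=D]
10: W B3 -> L1 hit  d=D]
11: W B3 -> L1 hit  d=D]
12: W B3 -> L1 hit  d=D]
13: R B3 -> L1 hit  d=D]
14: W B0 -> L0 hit  d=D]
15: R B1 -> L1 miss wb->B3  d=-]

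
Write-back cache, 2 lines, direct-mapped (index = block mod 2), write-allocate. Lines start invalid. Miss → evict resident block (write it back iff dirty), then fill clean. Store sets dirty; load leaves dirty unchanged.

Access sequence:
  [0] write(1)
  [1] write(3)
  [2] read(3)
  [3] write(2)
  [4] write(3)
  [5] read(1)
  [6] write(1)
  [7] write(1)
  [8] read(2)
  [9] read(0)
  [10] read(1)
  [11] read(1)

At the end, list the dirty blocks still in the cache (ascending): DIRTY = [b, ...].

0: W B1 -> L1 miss  d=D]
1: W B3 -> L1 miss wb->B1  d=D]
2: R B3 -> L1 hit  d=D]
3: W B2 -> L0 miss  d=D]
4: W B3 -> L1 hit  d=D]
5: R B1 -> L1 miss wb->B3  d=-]
6: W B1 -> L1 hit  d=D]
7: W B1 -> L1 hit  d=D]
8: R B2 -> L0 hit  d=D]
9: R B0 -> L0 miss wb->B2  d=-]
10: R B1 -> L1 hit  d=D]
11: R B1 -> L1 hit  d=D]

DIRTY = [1]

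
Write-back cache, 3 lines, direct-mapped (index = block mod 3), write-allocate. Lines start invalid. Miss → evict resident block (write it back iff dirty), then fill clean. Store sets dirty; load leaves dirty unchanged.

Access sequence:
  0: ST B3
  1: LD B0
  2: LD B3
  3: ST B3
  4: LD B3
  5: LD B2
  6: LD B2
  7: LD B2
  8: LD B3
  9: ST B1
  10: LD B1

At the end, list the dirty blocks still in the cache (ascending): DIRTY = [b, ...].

DIRTY = [1, 3]

0: W B3 → L0 miss [D]
1: R B0 → L0 miss wb→B3 [-]
2: R B3 → L0 miss [-]
3: W B3 → L0 hit [D]
4: R B3 → L0 hit [D]
5: R B2 → L2 miss [-]
6: R B2 → L2 hit [-]
7: R B2 → L2 hit [-]
8: R B3 → L0 hit [D]
9: W B1 → L1 miss [D]
10: R B1 → L1 hit [D]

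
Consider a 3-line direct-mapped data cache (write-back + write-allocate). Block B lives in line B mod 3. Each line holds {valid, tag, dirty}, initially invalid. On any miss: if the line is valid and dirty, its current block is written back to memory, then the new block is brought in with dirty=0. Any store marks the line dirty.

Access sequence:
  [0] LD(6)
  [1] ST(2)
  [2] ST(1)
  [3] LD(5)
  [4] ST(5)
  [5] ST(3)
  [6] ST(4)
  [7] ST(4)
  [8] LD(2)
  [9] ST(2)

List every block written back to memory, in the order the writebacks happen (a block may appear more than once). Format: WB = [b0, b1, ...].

WB = [2, 1, 5]

0: R B6 -> L0 miss  d=-]
1: W B2 -> L2 miss  d=D]
2: W B1 -> L1 miss  d=D]
3: R B5 -> L2 miss wb->B2  d=-]
4: W B5 -> L2 hit  d=D]
5: W B3 -> L0 miss  d=D]
6: W B4 -> L1 miss wb->B1  d=D]
7: W B4 -> L1 hit  d=D]
8: R B2 -> L2 miss wb->B5  d=-]
9: W B2 -> L2 hit  d=D]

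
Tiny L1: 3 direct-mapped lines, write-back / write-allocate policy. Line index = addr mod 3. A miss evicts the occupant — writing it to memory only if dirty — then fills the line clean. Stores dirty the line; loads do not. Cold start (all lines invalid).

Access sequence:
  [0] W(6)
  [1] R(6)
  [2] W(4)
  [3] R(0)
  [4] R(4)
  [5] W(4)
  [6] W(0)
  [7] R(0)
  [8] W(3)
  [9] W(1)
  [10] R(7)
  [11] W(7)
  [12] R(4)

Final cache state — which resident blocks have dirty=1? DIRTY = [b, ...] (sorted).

DIRTY = [3]

0: W B6 → L0 miss [D]
1: R B6 → L0 hit [D]
2: W B4 → L1 miss [D]
3: R B0 → L0 miss wb→B6 [-]
4: R B4 → L1 hit [D]
5: W B4 → L1 hit [D]
6: W B0 → L0 hit [D]
7: R B0 → L0 hit [D]
8: W B3 → L0 miss wb→B0 [D]
9: W B1 → L1 miss wb→B4 [D]
10: R B7 → L1 miss wb→B1 [-]
11: W B7 → L1 hit [D]
12: R B4 → L1 miss wb→B7 [-]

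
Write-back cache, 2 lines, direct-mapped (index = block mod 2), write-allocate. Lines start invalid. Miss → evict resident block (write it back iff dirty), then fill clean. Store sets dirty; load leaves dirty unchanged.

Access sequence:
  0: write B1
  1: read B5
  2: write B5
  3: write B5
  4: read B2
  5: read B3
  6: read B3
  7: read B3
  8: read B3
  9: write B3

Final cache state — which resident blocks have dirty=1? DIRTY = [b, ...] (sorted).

  0 | W B1 → L1 miss [D]
  1 | R B5 → L1 miss wb→B1 [-]
  2 | W B5 → L1 hit [D]
  3 | W B5 → L1 hit [D]
  4 | R B2 → L0 miss [-]
  5 | R B3 → L1 miss wb→B5 [-]
  6 | R B3 → L1 hit [-]
  7 | R B3 → L1 hit [-]
  8 | R B3 → L1 hit [-]
  9 | W B3 → L1 hit [D]

DIRTY = [3]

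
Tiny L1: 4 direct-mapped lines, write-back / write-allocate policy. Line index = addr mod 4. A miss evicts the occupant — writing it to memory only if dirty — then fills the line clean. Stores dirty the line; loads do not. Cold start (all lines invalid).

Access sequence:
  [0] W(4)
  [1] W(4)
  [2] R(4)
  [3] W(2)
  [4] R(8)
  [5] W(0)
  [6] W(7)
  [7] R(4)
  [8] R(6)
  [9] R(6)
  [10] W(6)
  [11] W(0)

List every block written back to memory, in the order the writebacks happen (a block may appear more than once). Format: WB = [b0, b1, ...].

0: W B4 → L0 miss [D]
1: W B4 → L0 hit [D]
2: R B4 → L0 hit [D]
3: W B2 → L2 miss [D]
4: R B8 → L0 miss wb→B4 [-]
5: W B0 → L0 miss [D]
6: W B7 → L3 miss [D]
7: R B4 → L0 miss wb→B0 [-]
8: R B6 → L2 miss wb→B2 [-]
9: R B6 → L2 hit [-]
10: W B6 → L2 hit [D]
11: W B0 → L0 miss [D]

WB = [4, 0, 2]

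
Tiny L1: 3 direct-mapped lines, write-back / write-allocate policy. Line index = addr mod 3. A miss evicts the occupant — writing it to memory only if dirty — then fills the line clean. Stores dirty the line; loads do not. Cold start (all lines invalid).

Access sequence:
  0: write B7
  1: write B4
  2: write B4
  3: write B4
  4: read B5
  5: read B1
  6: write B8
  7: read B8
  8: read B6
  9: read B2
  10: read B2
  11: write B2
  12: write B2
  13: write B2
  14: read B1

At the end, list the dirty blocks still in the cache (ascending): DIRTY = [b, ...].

DIRTY = [2]

  0 | W B7 → L1 miss [D]
  1 | W B4 → L1 miss wb→B7 [D]
  2 | W B4 → L1 hit [D]
  3 | W B4 → L1 hit [D]
  4 | R B5 → L2 miss [-]
  5 | R B1 → L1 miss wb→B4 [-]
  6 | W B8 → L2 miss [D]
  7 | R B8 → L2 hit [D]
  8 | R B6 → L0 miss [-]
  9 | R B2 → L2 miss wb→B8 [-]
  10 | R B2 → L2 hit [-]
  11 | W B2 → L2 hit [D]
  12 | W B2 → L2 hit [D]
  13 | W B2 → L2 hit [D]
  14 | R B1 → L1 hit [-]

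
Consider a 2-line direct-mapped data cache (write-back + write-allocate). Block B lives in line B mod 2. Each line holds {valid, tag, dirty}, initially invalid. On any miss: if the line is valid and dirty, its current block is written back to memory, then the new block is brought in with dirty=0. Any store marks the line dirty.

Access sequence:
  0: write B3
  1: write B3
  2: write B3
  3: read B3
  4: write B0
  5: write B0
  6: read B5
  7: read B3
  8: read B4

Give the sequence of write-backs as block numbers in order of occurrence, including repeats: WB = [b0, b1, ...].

  0 | W B3 → L1 miss [D]
  1 | W B3 → L1 hit [D]
  2 | W B3 → L1 hit [D]
  3 | R B3 → L1 hit [D]
  4 | W B0 → L0 miss [D]
  5 | W B0 → L0 hit [D]
  6 | R B5 → L1 miss wb→B3 [-]
  7 | R B3 → L1 miss [-]
  8 | R B4 → L0 miss wb→B0 [-]

WB = [3, 0]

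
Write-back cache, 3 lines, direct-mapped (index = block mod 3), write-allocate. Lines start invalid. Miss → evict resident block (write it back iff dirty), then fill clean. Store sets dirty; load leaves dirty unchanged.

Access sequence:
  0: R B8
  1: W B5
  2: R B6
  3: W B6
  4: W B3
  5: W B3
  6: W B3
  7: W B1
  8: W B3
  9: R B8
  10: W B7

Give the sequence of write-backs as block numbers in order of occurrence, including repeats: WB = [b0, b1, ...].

0: R B8 -> L2 miss  d=-]
1: W B5 -> L2 miss  d=D]
2: R B6 -> L0 miss  d=-]
3: W B6 -> L0 hit  d=D]
4: W B3 -> L0 miss wb->B6  d=D]
5: W B3 -> L0 hit  d=D]
6: W B3 -> L0 hit  d=D]
7: W B1 -> L1 miss  d=D]
8: W B3 -> L0 hit  d=D]
9: R B8 -> L2 miss wb->B5  d=-]
10: W B7 -> L1 miss wb->B1  d=D]

WB = [6, 5, 1]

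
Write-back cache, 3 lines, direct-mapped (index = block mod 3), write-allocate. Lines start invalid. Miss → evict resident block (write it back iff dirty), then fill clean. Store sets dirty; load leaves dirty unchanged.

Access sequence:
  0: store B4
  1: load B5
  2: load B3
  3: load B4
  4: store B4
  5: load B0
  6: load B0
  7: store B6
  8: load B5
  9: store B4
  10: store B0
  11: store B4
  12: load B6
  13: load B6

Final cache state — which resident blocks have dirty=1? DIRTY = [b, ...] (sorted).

0: W B4 -> L1 miss  d=D]
1: R B5 -> L2 miss  d=-]
2: R B3 -> L0 miss  d=-]
3: R B4 -> L1 hit  d=D]
4: W B4 -> L1 hit  d=D]
5: R B0 -> L0 miss  d=-]
6: R B0 -> L0 hit  d=-]
7: W B6 -> L0 miss  d=D]
8: R B5 -> L2 hit  d=-]
9: W B4 -> L1 hit  d=D]
10: W B0 -> L0 miss wb->B6  d=D]
11: W B4 -> L1 hit  d=D]
12: R B6 -> L0 miss wb->B0  d=-]
13: R B6 -> L0 hit  d=-]

DIRTY = [4]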